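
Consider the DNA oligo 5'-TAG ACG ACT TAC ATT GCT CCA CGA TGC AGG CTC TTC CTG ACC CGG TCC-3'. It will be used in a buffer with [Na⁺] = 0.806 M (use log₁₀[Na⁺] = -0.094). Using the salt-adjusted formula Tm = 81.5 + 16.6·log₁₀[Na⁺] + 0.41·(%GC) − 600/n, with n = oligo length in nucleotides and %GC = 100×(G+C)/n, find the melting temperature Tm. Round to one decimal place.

Length n = 48. Scanning the sequence gives A=9, T=12, G=10, C=17.
G+C = 27, so %GC = 27/48 × 100 = 56.25%
Salt term: 16.6 × (-0.094) = -1.56
GC term: 0.41 × 56.25 = 23.062; length term: −600/48 = −12.5
Tm = 81.5 + (-1.56) + 23.062 − 12.5 = 90.502 → 90.5°C

90.5°C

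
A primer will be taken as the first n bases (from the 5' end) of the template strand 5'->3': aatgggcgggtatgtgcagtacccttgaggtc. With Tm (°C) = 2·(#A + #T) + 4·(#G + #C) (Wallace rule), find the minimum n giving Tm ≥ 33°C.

First 9 bases: AATGGGCGG → Tm = 30°C (< 33°C)
First 10 bases: AATGGGCGGG → Tm = 34°C (≥ 33°C)
Each additional base adds 2°C (A/T) or 4°C (G/C), so Tm is non-decreasing in n; n = 10 is the first length to reach 33°C.

n = 10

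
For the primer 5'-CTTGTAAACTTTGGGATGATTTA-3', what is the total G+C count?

G=5, C=2, T=10, A=6
Total G or C: 5 + 2 = 7

7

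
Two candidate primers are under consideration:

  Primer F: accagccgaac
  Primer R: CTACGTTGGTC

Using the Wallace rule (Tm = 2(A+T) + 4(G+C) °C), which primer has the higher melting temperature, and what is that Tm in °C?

Primer F, 36°C

Primer F: A+T=4, G+C=7 → Tm = 2(4)+4(7) = 36°C
Primer R: A+T=5, G+C=6 → Tm = 2(5)+4(6) = 34°C
36°C vs 34°C → primer F is higher.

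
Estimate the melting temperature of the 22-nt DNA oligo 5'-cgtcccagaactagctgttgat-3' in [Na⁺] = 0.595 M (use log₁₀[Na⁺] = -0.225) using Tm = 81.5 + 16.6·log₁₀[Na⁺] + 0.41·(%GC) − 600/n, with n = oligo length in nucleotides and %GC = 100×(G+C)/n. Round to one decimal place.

71.0°C

Length n = 22. A=5, T=6, C=6, G=5
G+C = 11, so %GC = 11/22 × 100 = 50%
Salt term: 16.6 × (-0.225) = -3.735
GC term: 0.41 × 50 = 20.5; length term: −600/22 = −27.273
Tm = 81.5 + (-3.735) + 20.5 − 27.273 = 70.992 → 71.0°C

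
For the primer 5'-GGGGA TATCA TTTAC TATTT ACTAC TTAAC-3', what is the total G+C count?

Base counts: A=9, T=12, G=4, C=5
Total G or C: 4 + 5 = 9

9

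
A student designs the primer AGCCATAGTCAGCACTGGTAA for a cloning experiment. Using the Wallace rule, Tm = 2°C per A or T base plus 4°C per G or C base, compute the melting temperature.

Counting bases: C=5, T=4, G=5, A=7
A+T = 11, G+C = 10
Tm = 4·10 + 2·11 = 40 + 22 = 62°C

62°C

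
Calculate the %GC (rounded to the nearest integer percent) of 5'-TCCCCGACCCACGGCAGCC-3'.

79%

Scanning the sequence gives A=3, C=11, T=1, G=4.
G+C = 4 + 11 = 15 out of 19 bases
%GC = 15/19 × 100 = 78.95% ≈ 79%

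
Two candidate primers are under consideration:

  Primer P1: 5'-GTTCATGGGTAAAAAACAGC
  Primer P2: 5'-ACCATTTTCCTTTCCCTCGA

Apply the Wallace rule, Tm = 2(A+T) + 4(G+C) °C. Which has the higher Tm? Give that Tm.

Primer P2, 58°C

Primer P1: A+T=12, G+C=8 → Tm = 2(12)+4(8) = 56°C
Primer P2: A+T=11, G+C=9 → Tm = 2(11)+4(9) = 58°C
56°C vs 58°C → primer P2 is higher.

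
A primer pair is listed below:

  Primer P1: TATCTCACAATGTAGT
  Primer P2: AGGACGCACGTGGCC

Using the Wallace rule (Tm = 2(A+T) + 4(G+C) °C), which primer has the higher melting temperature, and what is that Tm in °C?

Primer P1: A+T=11, G+C=5 → Tm = 2(11)+4(5) = 42°C
Primer P2: A+T=4, G+C=11 → Tm = 2(4)+4(11) = 52°C
42°C vs 52°C → primer P2 is higher.

Primer P2, 52°C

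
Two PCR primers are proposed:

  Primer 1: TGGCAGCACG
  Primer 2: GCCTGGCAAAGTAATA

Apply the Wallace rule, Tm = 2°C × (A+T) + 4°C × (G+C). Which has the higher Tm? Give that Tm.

Primer 2, 46°C

Primer 1: A+T=3, G+C=7 → Tm = 2(3)+4(7) = 34°C
Primer 2: A+T=9, G+C=7 → Tm = 2(9)+4(7) = 46°C
34°C vs 46°C → primer 2 is higher.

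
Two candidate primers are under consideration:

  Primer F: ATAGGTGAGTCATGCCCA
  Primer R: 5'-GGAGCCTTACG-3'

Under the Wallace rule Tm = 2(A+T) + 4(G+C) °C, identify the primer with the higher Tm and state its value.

Primer F, 54°C

Primer F: A+T=9, G+C=9 → Tm = 2(9)+4(9) = 54°C
Primer R: A+T=4, G+C=7 → Tm = 2(4)+4(7) = 36°C
54°C vs 36°C → primer F is higher.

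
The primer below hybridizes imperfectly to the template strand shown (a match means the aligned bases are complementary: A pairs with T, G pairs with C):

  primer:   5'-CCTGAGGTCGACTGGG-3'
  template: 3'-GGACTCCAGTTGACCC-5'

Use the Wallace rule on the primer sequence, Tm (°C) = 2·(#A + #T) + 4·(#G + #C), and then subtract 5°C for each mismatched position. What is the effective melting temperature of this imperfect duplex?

Primer base counts: A=2, T=3, G=7, C=4 → A+T=5, G+C=11
Perfect-match Tm = 2(5) + 4(11) = 10 + 44 = 54°C
Mismatches (positions where the bases are not complementary): 1 (at position 10)
Effective Tm = 54 − 1×5 = 54 − 5 = 49°C

49°C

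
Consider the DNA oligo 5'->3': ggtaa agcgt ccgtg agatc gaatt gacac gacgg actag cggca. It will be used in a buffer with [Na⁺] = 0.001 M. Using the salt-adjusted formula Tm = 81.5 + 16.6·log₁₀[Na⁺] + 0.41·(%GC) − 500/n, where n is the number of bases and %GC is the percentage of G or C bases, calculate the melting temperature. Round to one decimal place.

Length n = 45. Base counts: G=15, A=13, T=7, C=10
G+C = 25, so %GC = 25/45 × 100 = 55.556%
Salt term: 16.6 × (-3) = -49.8
GC term: 0.41 × 55.556 = 22.778; length term: −500/45 = −11.111
Tm = 81.5 + (-49.8) + 22.778 − 11.111 = 43.367 → 43.4°C

43.4°C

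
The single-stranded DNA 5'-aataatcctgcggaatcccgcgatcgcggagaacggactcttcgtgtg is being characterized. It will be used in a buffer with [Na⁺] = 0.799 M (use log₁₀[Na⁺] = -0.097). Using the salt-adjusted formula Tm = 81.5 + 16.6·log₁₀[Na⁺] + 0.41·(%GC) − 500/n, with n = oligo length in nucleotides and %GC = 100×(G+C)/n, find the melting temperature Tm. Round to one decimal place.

Length n = 48. Base counts: A=11, C=13, T=10, G=14
G+C = 27, so %GC = 27/48 × 100 = 56.25%
Salt term: 16.6 × (-0.097) = -1.61
GC term: 0.41 × 56.25 = 23.062; length term: −500/48 = −10.417
Tm = 81.5 + (-1.61) + 23.062 − 10.417 = 92.535 → 92.5°C

92.5°C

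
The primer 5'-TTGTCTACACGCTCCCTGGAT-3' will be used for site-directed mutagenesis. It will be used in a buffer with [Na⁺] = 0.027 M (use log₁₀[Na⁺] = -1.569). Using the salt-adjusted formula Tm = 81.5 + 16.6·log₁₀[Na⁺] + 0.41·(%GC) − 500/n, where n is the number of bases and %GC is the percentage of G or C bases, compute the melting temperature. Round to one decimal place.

Length n = 21. T=7, G=4, C=7, A=3
G+C = 11, so %GC = 11/21 × 100 = 52.381%
Salt term: 16.6 × (-1.569) = -26.045
GC term: 0.41 × 52.381 = 21.476; length term: −500/21 = −23.81
Tm = 81.5 + (-26.045) + 21.476 − 23.81 = 53.121 → 53.1°C

53.1°C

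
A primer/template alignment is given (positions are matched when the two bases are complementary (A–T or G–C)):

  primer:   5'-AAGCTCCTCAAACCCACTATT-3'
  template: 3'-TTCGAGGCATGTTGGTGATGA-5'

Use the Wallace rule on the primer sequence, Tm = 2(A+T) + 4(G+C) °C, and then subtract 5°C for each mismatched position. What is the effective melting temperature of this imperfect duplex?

Primer base counts: A=7, T=5, G=1, C=8 → A+T=12, G+C=9
Perfect-match Tm = 2(12) + 4(9) = 24 + 36 = 60°C
Mismatches (positions where the bases are not complementary): 5 (at positions 8, 9, 11, 13, 20)
Effective Tm = 60 − 5×5 = 60 − 25 = 35°C

35°C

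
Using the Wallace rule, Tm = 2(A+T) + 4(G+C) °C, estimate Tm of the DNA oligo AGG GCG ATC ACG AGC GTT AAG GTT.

74°C

Base counts: C=4, G=9, A=6, T=5
A+T = 11, G+C = 13
Tm = 4·13 + 2·11 = 52 + 22 = 74°C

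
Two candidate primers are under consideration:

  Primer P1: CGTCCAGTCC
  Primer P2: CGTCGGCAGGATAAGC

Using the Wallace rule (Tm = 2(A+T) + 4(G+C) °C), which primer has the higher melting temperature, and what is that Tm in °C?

Primer P2, 52°C

Primer P1: A+T=3, G+C=7 → Tm = 2(3)+4(7) = 34°C
Primer P2: A+T=6, G+C=10 → Tm = 2(6)+4(10) = 52°C
34°C vs 52°C → primer P2 is higher.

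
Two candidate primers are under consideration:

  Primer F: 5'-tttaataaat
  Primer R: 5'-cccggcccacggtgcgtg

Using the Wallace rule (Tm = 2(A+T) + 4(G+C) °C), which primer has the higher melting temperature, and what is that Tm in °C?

Primer F: A+T=10, G+C=0 → Tm = 2(10)+4(0) = 20°C
Primer R: A+T=3, G+C=15 → Tm = 2(3)+4(15) = 66°C
20°C vs 66°C → primer R is higher.

Primer R, 66°C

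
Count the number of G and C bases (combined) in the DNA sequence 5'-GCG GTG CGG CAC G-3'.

11

Counting bases: G=7, T=1, C=4, A=1
Total G or C: 7 + 4 = 11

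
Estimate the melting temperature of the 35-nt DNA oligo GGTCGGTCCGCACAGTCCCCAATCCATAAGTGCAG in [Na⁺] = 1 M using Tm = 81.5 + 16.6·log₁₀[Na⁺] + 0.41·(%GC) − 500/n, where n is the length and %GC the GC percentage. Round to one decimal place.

Length n = 35. A=8, T=6, G=9, C=12
G+C = 21, so %GC = 21/35 × 100 = 60%
Salt term: 16.6 × (0) = 0
GC term: 0.41 × 60 = 24.6; length term: −500/35 = −14.286
Tm = 81.5 + (0) + 24.6 − 14.286 = 91.814 → 91.8°C

91.8°C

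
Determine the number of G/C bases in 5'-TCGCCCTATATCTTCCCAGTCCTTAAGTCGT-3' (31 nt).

15

Counting bases: A=5, T=11, G=4, C=11
Total G or C: 4 + 11 = 15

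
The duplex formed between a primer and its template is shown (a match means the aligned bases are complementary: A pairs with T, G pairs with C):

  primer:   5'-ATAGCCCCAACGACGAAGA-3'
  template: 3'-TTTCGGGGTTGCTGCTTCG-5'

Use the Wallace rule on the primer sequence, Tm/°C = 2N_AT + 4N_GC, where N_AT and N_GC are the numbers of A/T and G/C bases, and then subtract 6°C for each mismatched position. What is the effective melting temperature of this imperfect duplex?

46°C

Primer base counts: A=8, T=1, G=4, C=6 → A+T=9, G+C=10
Perfect-match Tm = 2(9) + 4(10) = 18 + 40 = 58°C
Mismatches (positions where the bases are not complementary): 2 (at positions 2, 19)
Effective Tm = 58 − 2×6 = 58 − 12 = 46°C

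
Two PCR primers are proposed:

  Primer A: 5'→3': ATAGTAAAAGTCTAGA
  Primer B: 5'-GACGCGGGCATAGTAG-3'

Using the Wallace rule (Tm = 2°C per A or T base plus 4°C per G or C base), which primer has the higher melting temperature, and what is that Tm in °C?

Primer B, 52°C

Primer A: A+T=12, G+C=4 → Tm = 2(12)+4(4) = 40°C
Primer B: A+T=6, G+C=10 → Tm = 2(6)+4(10) = 52°C
40°C vs 52°C → primer B is higher.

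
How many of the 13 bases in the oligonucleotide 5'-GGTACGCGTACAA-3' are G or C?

Base counts: A=4, G=4, T=2, C=3
Total G or C: 4 + 3 = 7

7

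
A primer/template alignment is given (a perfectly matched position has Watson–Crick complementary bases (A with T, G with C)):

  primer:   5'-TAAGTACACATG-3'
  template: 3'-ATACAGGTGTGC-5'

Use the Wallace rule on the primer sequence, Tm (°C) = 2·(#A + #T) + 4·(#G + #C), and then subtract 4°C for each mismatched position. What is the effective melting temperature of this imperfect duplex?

20°C

Primer base counts: A=5, T=3, G=2, C=2 → A+T=8, G+C=4
Perfect-match Tm = 2(8) + 4(4) = 16 + 16 = 32°C
Mismatches (positions where the bases are not complementary): 3 (at positions 3, 6, 11)
Effective Tm = 32 − 3×4 = 32 − 12 = 20°C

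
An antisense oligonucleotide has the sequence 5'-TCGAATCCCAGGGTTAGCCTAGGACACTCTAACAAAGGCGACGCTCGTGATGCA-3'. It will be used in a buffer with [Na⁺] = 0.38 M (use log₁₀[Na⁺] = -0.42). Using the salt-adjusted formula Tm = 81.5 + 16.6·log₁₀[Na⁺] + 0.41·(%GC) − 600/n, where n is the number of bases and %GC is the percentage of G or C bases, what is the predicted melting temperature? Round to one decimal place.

85.4°C

Length n = 54. Base counts: C=15, A=15, G=14, T=10
G+C = 29, so %GC = 29/54 × 100 = 53.704%
Salt term: 16.6 × (-0.42) = -6.972
GC term: 0.41 × 53.704 = 22.019; length term: −600/54 = −11.111
Tm = 81.5 + (-6.972) + 22.019 − 11.111 = 85.436 → 85.4°C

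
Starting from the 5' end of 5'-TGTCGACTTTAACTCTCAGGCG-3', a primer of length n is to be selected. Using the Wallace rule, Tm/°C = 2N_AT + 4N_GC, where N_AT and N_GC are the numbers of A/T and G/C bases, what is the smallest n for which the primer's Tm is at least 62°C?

First 20 bases: TGTCGACTTTAACTCTCAGG → Tm = 58°C (< 62°C)
First 21 bases: TGTCGACTTTAACTCTCAGGC → Tm = 62°C (≥ 62°C)
Since every base adds ≥2°C, Tm only increases with n, so the threshold is first crossed at n = 21.

n = 21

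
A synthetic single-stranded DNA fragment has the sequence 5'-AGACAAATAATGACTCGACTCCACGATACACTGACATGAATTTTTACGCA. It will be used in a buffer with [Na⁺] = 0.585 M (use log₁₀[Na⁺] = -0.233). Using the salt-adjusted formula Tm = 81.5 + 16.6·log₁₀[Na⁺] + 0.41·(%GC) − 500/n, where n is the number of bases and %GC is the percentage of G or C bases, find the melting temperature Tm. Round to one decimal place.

Length n = 50. Counting bases: A=19, G=7, C=12, T=12
G+C = 19, so %GC = 19/50 × 100 = 38%
Salt term: 16.6 × (-0.233) = -3.868
GC term: 0.41 × 38 = 15.58; length term: −500/50 = −10
Tm = 81.5 + (-3.868) + 15.58 − 10 = 83.212 → 83.2°C

83.2°C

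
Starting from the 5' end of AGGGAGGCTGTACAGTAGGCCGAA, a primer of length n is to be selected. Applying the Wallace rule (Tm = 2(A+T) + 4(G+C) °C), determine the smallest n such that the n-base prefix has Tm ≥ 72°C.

n = 22

First 21 bases: AGGGAGGCTGTACAGTAGGCC → Tm = 68°C (< 72°C)
First 22 bases: AGGGAGGCTGTACAGTAGGCCG → Tm = 72°C (≥ 72°C)
Since every base adds ≥2°C, Tm only increases with n, so the threshold is first crossed at n = 22.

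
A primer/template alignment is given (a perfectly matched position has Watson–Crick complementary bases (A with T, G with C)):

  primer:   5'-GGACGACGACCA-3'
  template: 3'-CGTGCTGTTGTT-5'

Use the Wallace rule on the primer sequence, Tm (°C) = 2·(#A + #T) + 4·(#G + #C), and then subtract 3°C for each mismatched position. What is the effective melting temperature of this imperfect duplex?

Primer base counts: A=4, T=0, G=4, C=4 → A+T=4, G+C=8
Perfect-match Tm = 2(4) + 4(8) = 8 + 32 = 40°C
Mismatches (positions where the bases are not complementary): 3 (at positions 2, 8, 11)
Effective Tm = 40 − 3×3 = 40 − 9 = 31°C

31°C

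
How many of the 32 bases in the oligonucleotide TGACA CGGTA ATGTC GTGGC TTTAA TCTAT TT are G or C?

12

Base counts: G=7, C=5, T=13, A=7
G+C = 7 + 5 = 12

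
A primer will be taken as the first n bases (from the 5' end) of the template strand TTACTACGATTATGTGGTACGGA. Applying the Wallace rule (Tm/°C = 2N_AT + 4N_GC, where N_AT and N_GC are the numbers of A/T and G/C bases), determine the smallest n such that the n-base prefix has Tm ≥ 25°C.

n = 10

First 9 bases: TTACTACGA → Tm = 24°C (< 25°C)
First 10 bases: TTACTACGAT → Tm = 26°C (≥ 25°C)
Each additional base adds 2°C (A/T) or 4°C (G/C), so Tm is non-decreasing in n; n = 10 is the first length to reach 25°C.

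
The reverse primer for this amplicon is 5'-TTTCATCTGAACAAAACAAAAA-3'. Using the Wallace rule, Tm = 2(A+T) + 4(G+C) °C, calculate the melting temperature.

54°C

Base counts: T=5, G=1, A=12, C=4
AT pairs contribute 17, GC pairs contribute 5.
Tm = 2×17 + 4×5 = 54°C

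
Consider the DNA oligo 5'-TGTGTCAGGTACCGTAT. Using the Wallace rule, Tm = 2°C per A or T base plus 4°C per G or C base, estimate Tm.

50°C

C=3, T=6, G=5, A=3
AT pairs contribute 9, GC pairs contribute 8.
Tm = 2×9 + 4×8 = 50°C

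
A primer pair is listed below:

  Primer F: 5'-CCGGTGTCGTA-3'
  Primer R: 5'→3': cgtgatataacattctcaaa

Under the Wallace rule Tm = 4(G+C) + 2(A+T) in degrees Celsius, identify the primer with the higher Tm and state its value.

Primer F: A+T=4, G+C=7 → Tm = 2(4)+4(7) = 36°C
Primer R: A+T=14, G+C=6 → Tm = 2(14)+4(6) = 52°C
36°C vs 52°C → primer R is higher.

Primer R, 52°C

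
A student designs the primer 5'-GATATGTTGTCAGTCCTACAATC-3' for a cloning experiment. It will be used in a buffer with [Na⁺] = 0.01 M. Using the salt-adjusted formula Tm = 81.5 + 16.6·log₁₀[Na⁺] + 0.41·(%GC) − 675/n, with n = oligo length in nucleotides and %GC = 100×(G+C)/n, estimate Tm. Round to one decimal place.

35.0°C

Length n = 23. Counting bases: A=6, G=4, T=8, C=5
G+C = 9, so %GC = 9/23 × 100 = 39.13%
Salt term: 16.6 × (-2) = -33.2
GC term: 0.41 × 39.13 = 16.043; length term: −675/23 = −29.348
Tm = 81.5 + (-33.2) + 16.043 − 29.348 = 34.995 → 35.0°C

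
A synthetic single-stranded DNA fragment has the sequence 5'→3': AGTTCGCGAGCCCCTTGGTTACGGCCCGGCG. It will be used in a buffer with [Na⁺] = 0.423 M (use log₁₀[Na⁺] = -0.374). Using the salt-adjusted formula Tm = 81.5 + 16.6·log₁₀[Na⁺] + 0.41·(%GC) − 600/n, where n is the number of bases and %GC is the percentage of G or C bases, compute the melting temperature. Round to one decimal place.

Length n = 31. Base counts: A=3, C=11, G=11, T=6
G+C = 22, so %GC = 22/31 × 100 = 70.968%
Salt term: 16.6 × (-0.374) = -6.208
GC term: 0.41 × 70.968 = 29.097; length term: −600/31 = −19.355
Tm = 81.5 + (-6.208) + 29.097 − 19.355 = 85.034 → 85.0°C

85.0°C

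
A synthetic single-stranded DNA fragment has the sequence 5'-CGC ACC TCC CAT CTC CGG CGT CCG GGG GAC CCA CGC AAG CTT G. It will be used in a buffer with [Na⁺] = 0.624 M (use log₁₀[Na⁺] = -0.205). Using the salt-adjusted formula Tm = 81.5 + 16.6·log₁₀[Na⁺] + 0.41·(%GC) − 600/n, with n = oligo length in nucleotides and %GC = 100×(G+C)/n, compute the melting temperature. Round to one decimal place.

Length n = 43. Scanning the sequence gives C=19, A=6, T=6, G=12.
G+C = 31, so %GC = 31/43 × 100 = 72.093%
Salt term: 16.6 × (-0.205) = -3.403
GC term: 0.41 × 72.093 = 29.558; length term: −600/43 = −13.953
Tm = 81.5 + (-3.403) + 29.558 − 13.953 = 93.702 → 93.7°C

93.7°C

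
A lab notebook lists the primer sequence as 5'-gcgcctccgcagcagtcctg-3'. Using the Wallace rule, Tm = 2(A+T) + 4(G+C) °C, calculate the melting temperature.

70°C

Scanning the sequence gives C=9, T=3, A=2, G=6.
AT pairs contribute 5, GC pairs contribute 15.
Tm = 4·15 + 2·5 = 60 + 10 = 70°C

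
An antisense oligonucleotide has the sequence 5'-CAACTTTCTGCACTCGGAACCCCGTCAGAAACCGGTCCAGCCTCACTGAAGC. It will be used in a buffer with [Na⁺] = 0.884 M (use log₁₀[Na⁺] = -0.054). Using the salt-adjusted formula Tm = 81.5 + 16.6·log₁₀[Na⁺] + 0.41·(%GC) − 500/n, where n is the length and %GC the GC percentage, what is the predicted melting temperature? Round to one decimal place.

94.6°C

Length n = 52. Scanning the sequence gives G=10, A=13, C=20, T=9.
G+C = 30, so %GC = 30/52 × 100 = 57.692%
Salt term: 16.6 × (-0.054) = -0.896
GC term: 0.41 × 57.692 = 23.654; length term: −500/52 = −9.615
Tm = 81.5 + (-0.896) + 23.654 − 9.615 = 94.643 → 94.6°C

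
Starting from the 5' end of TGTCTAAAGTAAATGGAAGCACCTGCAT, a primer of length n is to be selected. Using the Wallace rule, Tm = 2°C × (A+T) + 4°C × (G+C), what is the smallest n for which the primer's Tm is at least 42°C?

First 15 bases: TGTCTAAAGTAAATG → Tm = 38°C (< 42°C)
First 16 bases: TGTCTAAAGTAAATGG → Tm = 42°C (≥ 42°C)
Since every base adds ≥2°C, Tm only increases with n, so the threshold is first crossed at n = 16.

n = 16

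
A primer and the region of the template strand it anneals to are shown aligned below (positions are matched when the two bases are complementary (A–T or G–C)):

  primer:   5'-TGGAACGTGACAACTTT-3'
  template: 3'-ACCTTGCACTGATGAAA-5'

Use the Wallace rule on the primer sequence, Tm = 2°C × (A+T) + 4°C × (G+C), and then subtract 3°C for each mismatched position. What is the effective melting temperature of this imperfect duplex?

45°C

Primer base counts: A=5, T=5, G=4, C=3 → A+T=10, G+C=7
Perfect-match Tm = 2(10) + 4(7) = 20 + 28 = 48°C
Mismatches (positions where the bases are not complementary): 1 (at position 12)
Effective Tm = 48 − 1×3 = 48 − 3 = 45°C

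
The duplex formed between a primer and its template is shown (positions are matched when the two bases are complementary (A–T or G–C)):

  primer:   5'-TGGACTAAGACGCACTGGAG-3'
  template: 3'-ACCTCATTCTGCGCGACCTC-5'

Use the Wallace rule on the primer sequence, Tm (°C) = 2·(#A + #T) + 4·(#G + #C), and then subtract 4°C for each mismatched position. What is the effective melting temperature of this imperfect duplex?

Primer base counts: A=6, T=3, G=7, C=4 → A+T=9, G+C=11
Perfect-match Tm = 2(9) + 4(11) = 18 + 44 = 62°C
Mismatches (positions where the bases are not complementary): 2 (at positions 5, 14)
Effective Tm = 62 − 2×4 = 62 − 8 = 54°C

54°C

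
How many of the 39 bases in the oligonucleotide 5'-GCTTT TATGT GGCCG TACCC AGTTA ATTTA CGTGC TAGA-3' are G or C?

Base counts: G=9, A=8, T=14, C=8
G+C = 9 + 8 = 17

17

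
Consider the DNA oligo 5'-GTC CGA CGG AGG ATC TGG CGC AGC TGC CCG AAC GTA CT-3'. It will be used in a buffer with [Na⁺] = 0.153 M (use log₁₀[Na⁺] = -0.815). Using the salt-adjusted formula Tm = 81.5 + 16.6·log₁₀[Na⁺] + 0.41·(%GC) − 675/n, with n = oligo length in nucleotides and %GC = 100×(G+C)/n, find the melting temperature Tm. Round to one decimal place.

77.2°C

Length n = 38. Scanning the sequence gives A=7, T=6, C=12, G=13.
G+C = 25, so %GC = 25/38 × 100 = 65.789%
Salt term: 16.6 × (-0.815) = -13.529
GC term: 0.41 × 65.789 = 26.973; length term: −675/38 = −17.763
Tm = 81.5 + (-13.529) + 26.973 − 17.763 = 77.181 → 77.2°C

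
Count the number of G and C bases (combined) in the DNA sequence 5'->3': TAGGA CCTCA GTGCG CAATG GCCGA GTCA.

17

Base counts: G=9, T=5, C=8, A=7
G+C = 9 + 8 = 17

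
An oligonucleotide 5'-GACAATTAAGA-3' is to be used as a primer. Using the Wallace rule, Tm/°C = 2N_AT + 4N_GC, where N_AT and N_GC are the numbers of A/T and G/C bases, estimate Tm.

Scanning the sequence gives G=2, C=1, A=6, T=2.
AT pairs contribute 8, GC pairs contribute 3.
Tm = 2(8) + 4(3) = 16 + 12 = 28°C

28°C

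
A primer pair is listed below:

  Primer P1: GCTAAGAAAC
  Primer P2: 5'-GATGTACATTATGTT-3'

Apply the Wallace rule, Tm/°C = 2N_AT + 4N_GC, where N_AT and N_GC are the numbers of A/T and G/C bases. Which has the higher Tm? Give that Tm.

Primer P1: A+T=6, G+C=4 → Tm = 2(6)+4(4) = 28°C
Primer P2: A+T=11, G+C=4 → Tm = 2(11)+4(4) = 38°C
28°C vs 38°C → primer P2 is higher.

Primer P2, 38°C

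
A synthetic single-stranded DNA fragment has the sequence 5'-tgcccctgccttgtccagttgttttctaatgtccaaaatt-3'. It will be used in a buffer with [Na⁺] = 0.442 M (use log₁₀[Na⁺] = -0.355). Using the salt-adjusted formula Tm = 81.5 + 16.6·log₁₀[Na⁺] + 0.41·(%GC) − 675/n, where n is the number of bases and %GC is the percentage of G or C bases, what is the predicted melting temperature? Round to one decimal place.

76.2°C

Length n = 40. Counting bases: A=7, T=16, G=6, C=11
G+C = 17, so %GC = 17/40 × 100 = 42.5%
Salt term: 16.6 × (-0.355) = -5.893
GC term: 0.41 × 42.5 = 17.425; length term: −675/40 = −16.875
Tm = 81.5 + (-5.893) + 17.425 − 16.875 = 76.157 → 76.2°C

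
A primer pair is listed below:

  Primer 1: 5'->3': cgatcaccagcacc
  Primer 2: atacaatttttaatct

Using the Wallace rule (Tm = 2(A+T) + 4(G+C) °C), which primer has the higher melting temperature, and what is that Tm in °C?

Primer 1: A+T=5, G+C=9 → Tm = 2(5)+4(9) = 46°C
Primer 2: A+T=14, G+C=2 → Tm = 2(14)+4(2) = 36°C
46°C vs 36°C → primer 1 is higher.

Primer 1, 46°C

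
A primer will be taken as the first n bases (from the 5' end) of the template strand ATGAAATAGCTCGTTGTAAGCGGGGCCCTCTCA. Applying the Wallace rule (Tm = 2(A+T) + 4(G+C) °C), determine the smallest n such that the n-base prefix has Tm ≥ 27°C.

n = 11

First 10 bases: ATGAAATAGC → Tm = 26°C (< 27°C)
First 11 bases: ATGAAATAGCT → Tm = 28°C (≥ 27°C)
Since every base adds ≥2°C, Tm only increases with n, so the threshold is first crossed at n = 11.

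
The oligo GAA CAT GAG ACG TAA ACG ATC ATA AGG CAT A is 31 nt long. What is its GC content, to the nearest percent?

39%

Counting bases: A=14, T=5, G=7, C=5
G+C = 7 + 5 = 12 out of 31 bases
%GC = 12/31 × 100 = 38.71% ≈ 39%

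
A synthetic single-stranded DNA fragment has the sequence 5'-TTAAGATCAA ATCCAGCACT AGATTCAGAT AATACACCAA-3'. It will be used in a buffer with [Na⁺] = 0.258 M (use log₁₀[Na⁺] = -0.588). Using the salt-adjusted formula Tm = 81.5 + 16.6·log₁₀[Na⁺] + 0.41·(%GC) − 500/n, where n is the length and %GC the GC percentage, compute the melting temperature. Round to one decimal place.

Length n = 40. A=18, G=4, C=9, T=9
G+C = 13, so %GC = 13/40 × 100 = 32.5%
Salt term: 16.6 × (-0.588) = -9.761
GC term: 0.41 × 32.5 = 13.325; length term: −500/40 = −12.5
Tm = 81.5 + (-9.761) + 13.325 − 12.5 = 72.564 → 72.6°C

72.6°C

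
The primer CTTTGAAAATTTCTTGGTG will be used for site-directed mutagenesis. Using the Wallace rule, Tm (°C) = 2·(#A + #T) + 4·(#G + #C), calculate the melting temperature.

50°C

G=4, A=4, C=2, T=9
AT pairs contribute 13, GC pairs contribute 6.
Tm = 4·6 + 2·13 = 24 + 26 = 50°C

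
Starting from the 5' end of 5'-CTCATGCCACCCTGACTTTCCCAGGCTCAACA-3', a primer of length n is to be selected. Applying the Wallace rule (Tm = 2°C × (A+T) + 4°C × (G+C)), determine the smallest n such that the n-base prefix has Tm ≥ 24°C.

First 7 bases: CTCATGC → Tm = 22°C (< 24°C)
First 8 bases: CTCATGCC → Tm = 26°C (≥ 24°C)
Since every base adds ≥2°C, Tm only increases with n, so the threshold is first crossed at n = 8.

n = 8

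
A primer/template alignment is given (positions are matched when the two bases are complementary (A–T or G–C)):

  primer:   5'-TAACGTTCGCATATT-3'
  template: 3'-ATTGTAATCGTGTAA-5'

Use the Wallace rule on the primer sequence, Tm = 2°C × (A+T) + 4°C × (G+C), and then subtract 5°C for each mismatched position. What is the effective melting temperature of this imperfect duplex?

25°C

Primer base counts: A=4, T=6, G=2, C=3 → A+T=10, G+C=5
Perfect-match Tm = 2(10) + 4(5) = 20 + 20 = 40°C
Mismatches (positions where the bases are not complementary): 3 (at positions 5, 8, 12)
Effective Tm = 40 − 3×5 = 40 − 15 = 25°C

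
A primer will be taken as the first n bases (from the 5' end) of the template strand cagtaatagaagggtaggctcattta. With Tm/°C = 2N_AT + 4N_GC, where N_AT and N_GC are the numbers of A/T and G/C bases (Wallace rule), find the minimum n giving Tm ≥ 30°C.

First 11 bases: CAGTAATAGAA → Tm = 28°C (< 30°C)
First 12 bases: CAGTAATAGAAG → Tm = 32°C (≥ 30°C)
Each additional base adds 2°C (A/T) or 4°C (G/C), so Tm is non-decreasing in n; n = 12 is the first length to reach 30°C.

n = 12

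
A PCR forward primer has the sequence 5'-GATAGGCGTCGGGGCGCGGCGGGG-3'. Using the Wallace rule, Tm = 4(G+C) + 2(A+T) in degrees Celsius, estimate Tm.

88°C

Scanning the sequence gives C=5, A=2, G=15, T=2.
AT pairs contribute 4, GC pairs contribute 20.
Tm = 4·20 + 2·4 = 80 + 8 = 88°C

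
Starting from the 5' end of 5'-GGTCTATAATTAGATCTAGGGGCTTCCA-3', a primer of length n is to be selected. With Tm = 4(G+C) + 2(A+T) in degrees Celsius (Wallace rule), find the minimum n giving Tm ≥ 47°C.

First 18 bases: GGTCTATAATTAGATCTA → Tm = 46°C (< 47°C)
First 19 bases: GGTCTATAATTAGATCTAG → Tm = 50°C (≥ 47°C)
Each additional base adds 2°C (A/T) or 4°C (G/C), so Tm is non-decreasing in n; n = 19 is the first length to reach 47°C.

n = 19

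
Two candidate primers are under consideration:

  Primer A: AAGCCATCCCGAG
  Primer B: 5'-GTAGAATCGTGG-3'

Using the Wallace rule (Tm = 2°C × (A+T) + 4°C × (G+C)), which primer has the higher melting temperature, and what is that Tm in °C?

Primer A, 42°C

Primer A: A+T=5, G+C=8 → Tm = 2(5)+4(8) = 42°C
Primer B: A+T=6, G+C=6 → Tm = 2(6)+4(6) = 36°C
42°C vs 36°C → primer A is higher.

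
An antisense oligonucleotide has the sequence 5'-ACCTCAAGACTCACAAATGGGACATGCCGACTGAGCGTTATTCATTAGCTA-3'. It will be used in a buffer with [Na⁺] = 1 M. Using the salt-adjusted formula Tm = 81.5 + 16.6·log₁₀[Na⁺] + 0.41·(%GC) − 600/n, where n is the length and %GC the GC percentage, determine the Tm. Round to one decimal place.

88.2°C

Length n = 51. Base counts: A=16, T=12, G=10, C=13
G+C = 23, so %GC = 23/51 × 100 = 45.098%
Salt term: 16.6 × (0) = 0
GC term: 0.41 × 45.098 = 18.49; length term: −600/51 = −11.765
Tm = 81.5 + (0) + 18.49 − 11.765 = 88.225 → 88.2°C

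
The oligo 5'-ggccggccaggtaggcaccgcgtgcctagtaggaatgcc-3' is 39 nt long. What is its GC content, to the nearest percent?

Base counts: A=7, C=12, T=5, G=15
G+C = 15 + 12 = 27 out of 39 bases
%GC = 27/39 × 100 = 69.23% ≈ 69%

69%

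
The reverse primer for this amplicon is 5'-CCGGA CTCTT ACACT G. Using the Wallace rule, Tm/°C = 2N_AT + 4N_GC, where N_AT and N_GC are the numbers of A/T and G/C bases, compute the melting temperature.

Counting bases: C=6, T=4, G=3, A=3
AT pairs contribute 7, GC pairs contribute 9.
Tm = 2×7 + 4×9 = 50°C

50°C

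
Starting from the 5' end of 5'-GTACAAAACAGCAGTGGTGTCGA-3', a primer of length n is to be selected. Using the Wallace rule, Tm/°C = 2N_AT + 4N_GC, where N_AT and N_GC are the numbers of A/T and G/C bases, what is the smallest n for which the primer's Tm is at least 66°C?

First 21 bases: GTACAAAACAGCAGTGGTGTC → Tm = 62°C (< 66°C)
First 22 bases: GTACAAAACAGCAGTGGTGTCG → Tm = 66°C (≥ 66°C)
Since every base adds ≥2°C, Tm only increases with n, so the threshold is first crossed at n = 22.

n = 22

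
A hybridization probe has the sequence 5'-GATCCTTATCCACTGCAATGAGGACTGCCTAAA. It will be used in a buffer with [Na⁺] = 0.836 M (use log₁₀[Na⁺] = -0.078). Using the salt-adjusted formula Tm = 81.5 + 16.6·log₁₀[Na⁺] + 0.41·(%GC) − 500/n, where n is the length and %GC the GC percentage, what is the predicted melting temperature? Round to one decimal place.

83.7°C

Length n = 33. Base counts: A=10, T=8, G=6, C=9
G+C = 15, so %GC = 15/33 × 100 = 45.455%
Salt term: 16.6 × (-0.078) = -1.295
GC term: 0.41 × 45.455 = 18.637; length term: −500/33 = −15.152
Tm = 81.5 + (-1.295) + 18.637 − 15.152 = 83.69 → 83.7°C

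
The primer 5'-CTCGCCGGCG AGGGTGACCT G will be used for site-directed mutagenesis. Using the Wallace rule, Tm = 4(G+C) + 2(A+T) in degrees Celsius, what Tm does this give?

A=2, T=3, G=9, C=7
A+T = 5, G+C = 16
Tm = 4·16 + 2·5 = 64 + 10 = 74°C

74°C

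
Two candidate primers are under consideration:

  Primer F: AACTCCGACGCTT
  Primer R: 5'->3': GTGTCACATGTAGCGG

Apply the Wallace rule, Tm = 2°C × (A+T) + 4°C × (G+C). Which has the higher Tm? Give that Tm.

Primer R, 50°C

Primer F: A+T=6, G+C=7 → Tm = 2(6)+4(7) = 40°C
Primer R: A+T=7, G+C=9 → Tm = 2(7)+4(9) = 50°C
40°C vs 50°C → primer R is higher.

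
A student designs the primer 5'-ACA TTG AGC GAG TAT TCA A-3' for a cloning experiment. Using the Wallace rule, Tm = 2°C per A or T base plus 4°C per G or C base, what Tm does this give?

52°C

Scanning the sequence gives G=4, C=3, T=5, A=7.
A+T = 12, G+C = 7
Tm = 4·7 + 2·12 = 28 + 24 = 52°C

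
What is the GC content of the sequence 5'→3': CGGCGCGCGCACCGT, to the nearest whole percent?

Counting bases: T=1, G=6, A=1, C=7
G+C = 6 + 7 = 13 out of 15 bases
%GC = 13/15 × 100 = 86.67% ≈ 87%

87%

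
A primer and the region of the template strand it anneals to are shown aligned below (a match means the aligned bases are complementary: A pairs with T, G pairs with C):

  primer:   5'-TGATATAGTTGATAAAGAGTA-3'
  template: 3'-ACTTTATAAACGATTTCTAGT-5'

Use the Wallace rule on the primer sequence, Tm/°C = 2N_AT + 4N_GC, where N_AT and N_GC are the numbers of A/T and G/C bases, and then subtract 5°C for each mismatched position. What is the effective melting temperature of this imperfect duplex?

Primer base counts: A=9, T=7, G=5, C=0 → A+T=16, G+C=5
Perfect-match Tm = 2(16) + 4(5) = 32 + 20 = 52°C
Mismatches (positions where the bases are not complementary): 5 (at positions 4, 8, 12, 19, 20)
Effective Tm = 52 − 5×5 = 52 − 25 = 27°C

27°C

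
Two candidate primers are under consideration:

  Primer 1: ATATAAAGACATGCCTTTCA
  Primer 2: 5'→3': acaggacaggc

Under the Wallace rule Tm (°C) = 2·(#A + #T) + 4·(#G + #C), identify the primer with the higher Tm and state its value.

Primer 1: A+T=14, G+C=6 → Tm = 2(14)+4(6) = 52°C
Primer 2: A+T=4, G+C=7 → Tm = 2(4)+4(7) = 36°C
52°C vs 36°C → primer 1 is higher.

Primer 1, 52°C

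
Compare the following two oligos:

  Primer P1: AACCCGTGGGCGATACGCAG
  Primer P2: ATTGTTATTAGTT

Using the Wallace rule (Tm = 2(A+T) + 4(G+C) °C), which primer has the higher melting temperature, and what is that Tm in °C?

Primer P1: A+T=7, G+C=13 → Tm = 2(7)+4(13) = 66°C
Primer P2: A+T=11, G+C=2 → Tm = 2(11)+4(2) = 30°C
66°C vs 30°C → primer P1 is higher.

Primer P1, 66°C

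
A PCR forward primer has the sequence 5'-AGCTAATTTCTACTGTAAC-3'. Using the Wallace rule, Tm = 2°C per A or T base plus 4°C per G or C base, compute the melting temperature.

Scanning the sequence gives T=7, A=6, C=4, G=2.
AT pairs contribute 13, GC pairs contribute 6.
Tm = 4·6 + 2·13 = 24 + 26 = 50°C

50°C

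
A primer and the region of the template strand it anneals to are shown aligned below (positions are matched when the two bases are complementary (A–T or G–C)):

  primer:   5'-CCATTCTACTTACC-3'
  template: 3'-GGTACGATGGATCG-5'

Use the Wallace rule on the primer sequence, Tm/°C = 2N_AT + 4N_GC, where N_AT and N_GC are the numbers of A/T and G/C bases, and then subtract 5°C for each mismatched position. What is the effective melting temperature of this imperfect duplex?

25°C

Primer base counts: A=3, T=5, G=0, C=6 → A+T=8, G+C=6
Perfect-match Tm = 2(8) + 4(6) = 16 + 24 = 40°C
Mismatches (positions where the bases are not complementary): 3 (at positions 5, 10, 13)
Effective Tm = 40 − 3×5 = 40 − 15 = 25°C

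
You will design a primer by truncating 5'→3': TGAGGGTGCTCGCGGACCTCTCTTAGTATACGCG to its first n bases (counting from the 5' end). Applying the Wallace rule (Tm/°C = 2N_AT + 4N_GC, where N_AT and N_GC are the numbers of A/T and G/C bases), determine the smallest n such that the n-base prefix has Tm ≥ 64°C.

n = 19

First 18 bases: TGAGGGTGCTCGCGGACC → Tm = 62°C (< 64°C)
First 19 bases: TGAGGGTGCTCGCGGACCT → Tm = 64°C (≥ 64°C)
Since every base adds ≥2°C, Tm only increases with n, so the threshold is first crossed at n = 19.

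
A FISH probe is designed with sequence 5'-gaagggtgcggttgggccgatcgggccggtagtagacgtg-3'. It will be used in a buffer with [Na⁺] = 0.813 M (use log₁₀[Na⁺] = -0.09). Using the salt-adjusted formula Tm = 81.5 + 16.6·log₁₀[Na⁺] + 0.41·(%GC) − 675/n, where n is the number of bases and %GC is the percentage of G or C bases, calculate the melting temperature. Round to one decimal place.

Length n = 40. Base counts: G=20, A=6, C=7, T=7
G+C = 27, so %GC = 27/40 × 100 = 67.5%
Salt term: 16.6 × (-0.09) = -1.494
GC term: 0.41 × 67.5 = 27.675; length term: −675/40 = −16.875
Tm = 81.5 + (-1.494) + 27.675 − 16.875 = 90.806 → 90.8°C

90.8°C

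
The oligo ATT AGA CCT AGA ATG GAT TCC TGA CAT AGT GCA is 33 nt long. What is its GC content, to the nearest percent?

39%

C=6, T=9, A=11, G=7
G+C = 7 + 6 = 13 out of 33 bases
%GC = 13/33 × 100 = 39.39% ≈ 39%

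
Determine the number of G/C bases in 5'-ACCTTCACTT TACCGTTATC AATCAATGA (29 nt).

G=2, A=9, T=10, C=8
G+C = 2 + 8 = 10

10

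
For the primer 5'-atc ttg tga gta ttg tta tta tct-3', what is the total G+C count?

6

Scanning the sequence gives T=13, G=4, A=5, C=2.
G+C = 4 + 2 = 6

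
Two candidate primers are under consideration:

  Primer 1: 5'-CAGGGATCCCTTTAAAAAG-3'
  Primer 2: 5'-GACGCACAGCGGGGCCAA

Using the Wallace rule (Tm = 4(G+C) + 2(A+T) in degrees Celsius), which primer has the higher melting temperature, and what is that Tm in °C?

Primer 1: A+T=11, G+C=8 → Tm = 2(11)+4(8) = 54°C
Primer 2: A+T=5, G+C=13 → Tm = 2(5)+4(13) = 62°C
54°C vs 62°C → primer 2 is higher.

Primer 2, 62°C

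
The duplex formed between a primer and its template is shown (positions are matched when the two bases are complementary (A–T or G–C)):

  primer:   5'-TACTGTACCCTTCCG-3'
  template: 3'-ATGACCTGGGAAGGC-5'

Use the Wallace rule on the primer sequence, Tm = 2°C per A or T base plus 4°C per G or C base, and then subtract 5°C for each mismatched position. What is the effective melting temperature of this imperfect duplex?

41°C

Primer base counts: A=2, T=5, G=2, C=6 → A+T=7, G+C=8
Perfect-match Tm = 2(7) + 4(8) = 14 + 32 = 46°C
Mismatches (positions where the bases are not complementary): 1 (at position 6)
Effective Tm = 46 − 1×5 = 46 − 5 = 41°C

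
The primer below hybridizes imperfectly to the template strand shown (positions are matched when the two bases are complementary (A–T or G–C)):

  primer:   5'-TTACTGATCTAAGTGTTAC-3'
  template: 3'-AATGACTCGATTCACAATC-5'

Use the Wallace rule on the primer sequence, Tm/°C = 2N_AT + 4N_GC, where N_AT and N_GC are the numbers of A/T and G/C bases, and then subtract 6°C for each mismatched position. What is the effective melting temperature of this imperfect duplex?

Primer base counts: A=5, T=8, G=3, C=3 → A+T=13, G+C=6
Perfect-match Tm = 2(13) + 4(6) = 26 + 24 = 50°C
Mismatches (positions where the bases are not complementary): 2 (at positions 8, 19)
Effective Tm = 50 − 2×6 = 50 − 12 = 38°C

38°C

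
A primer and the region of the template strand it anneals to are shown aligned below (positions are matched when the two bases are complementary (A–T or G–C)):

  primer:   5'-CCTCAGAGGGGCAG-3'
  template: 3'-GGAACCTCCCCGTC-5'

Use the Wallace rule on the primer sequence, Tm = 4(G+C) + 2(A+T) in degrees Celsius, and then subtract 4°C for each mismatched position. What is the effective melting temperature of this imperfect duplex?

Primer base counts: A=3, T=1, G=6, C=4 → A+T=4, G+C=10
Perfect-match Tm = 2(4) + 4(10) = 8 + 40 = 48°C
Mismatches (positions where the bases are not complementary): 2 (at positions 4, 5)
Effective Tm = 48 − 2×4 = 48 − 8 = 40°C

40°C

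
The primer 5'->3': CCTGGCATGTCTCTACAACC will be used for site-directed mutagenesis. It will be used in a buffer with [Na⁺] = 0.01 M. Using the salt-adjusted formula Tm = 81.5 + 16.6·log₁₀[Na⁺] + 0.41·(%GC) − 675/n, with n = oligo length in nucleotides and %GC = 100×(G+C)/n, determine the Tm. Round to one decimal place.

Length n = 20. T=5, A=4, C=8, G=3
G+C = 11, so %GC = 11/20 × 100 = 55%
Salt term: 16.6 × (-2) = -33.2
GC term: 0.41 × 55 = 22.55; length term: −675/20 = −33.75
Tm = 81.5 + (-33.2) + 22.55 − 33.75 = 37.1 → 37.1°C

37.1°C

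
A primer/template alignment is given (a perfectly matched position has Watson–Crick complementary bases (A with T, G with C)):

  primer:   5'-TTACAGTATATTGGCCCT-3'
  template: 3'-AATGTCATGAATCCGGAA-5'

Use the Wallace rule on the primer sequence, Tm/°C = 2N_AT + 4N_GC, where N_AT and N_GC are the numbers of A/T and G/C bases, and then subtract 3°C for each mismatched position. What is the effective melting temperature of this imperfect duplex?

38°C

Primer base counts: A=4, T=7, G=3, C=4 → A+T=11, G+C=7
Perfect-match Tm = 2(11) + 4(7) = 22 + 28 = 50°C
Mismatches (positions where the bases are not complementary): 4 (at positions 9, 10, 12, 17)
Effective Tm = 50 − 4×3 = 50 − 12 = 38°C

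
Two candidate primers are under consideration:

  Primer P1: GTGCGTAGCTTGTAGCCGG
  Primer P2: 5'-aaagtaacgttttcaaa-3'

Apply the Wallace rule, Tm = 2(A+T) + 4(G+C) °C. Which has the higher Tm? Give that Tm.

Primer P1: A+T=7, G+C=12 → Tm = 2(7)+4(12) = 62°C
Primer P2: A+T=13, G+C=4 → Tm = 2(13)+4(4) = 42°C
62°C vs 42°C → primer P1 is higher.

Primer P1, 62°C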